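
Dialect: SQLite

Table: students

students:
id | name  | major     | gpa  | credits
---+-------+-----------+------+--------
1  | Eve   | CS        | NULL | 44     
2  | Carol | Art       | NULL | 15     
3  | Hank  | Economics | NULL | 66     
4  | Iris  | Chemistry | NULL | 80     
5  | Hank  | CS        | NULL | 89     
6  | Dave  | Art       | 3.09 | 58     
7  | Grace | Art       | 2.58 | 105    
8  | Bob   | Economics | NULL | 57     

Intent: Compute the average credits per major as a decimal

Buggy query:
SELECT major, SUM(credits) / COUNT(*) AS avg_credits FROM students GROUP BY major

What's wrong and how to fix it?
Bug: Both operands are integers, so '/' performs integer division and truncates

Fix: Multiply by 1.0 (or CAST to REAL) to force floating-point division

Corrected query:
SELECT major, SUM(credits) * 1.0 / COUNT(*) AS avg_credits FROM students GROUP BY major

Result:
major     | avg_credits
----------+------------
Art       | 59.333333  
CS        | 66.5       
Chemistry | 80         
Economics | 61.5       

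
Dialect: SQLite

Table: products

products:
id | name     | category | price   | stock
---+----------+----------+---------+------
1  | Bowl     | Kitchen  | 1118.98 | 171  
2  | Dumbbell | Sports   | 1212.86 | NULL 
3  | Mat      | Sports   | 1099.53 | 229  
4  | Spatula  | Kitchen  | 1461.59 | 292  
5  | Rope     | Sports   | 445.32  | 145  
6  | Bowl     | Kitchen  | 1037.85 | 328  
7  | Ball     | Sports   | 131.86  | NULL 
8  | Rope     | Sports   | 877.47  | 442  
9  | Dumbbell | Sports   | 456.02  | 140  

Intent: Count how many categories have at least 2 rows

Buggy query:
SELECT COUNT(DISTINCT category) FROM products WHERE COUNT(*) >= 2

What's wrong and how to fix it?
Bug: COUNT(*) cannot appear in WHERE; the per-group count doesn't exist yet

Fix: Use a subquery that GROUPs and filters with HAVING, then count its rows

Corrected query:
SELECT COUNT(*) FROM (SELECT category FROM products GROUP BY category HAVING COUNT(*) >= 2)

Result:
COUNT(*)
--------
2       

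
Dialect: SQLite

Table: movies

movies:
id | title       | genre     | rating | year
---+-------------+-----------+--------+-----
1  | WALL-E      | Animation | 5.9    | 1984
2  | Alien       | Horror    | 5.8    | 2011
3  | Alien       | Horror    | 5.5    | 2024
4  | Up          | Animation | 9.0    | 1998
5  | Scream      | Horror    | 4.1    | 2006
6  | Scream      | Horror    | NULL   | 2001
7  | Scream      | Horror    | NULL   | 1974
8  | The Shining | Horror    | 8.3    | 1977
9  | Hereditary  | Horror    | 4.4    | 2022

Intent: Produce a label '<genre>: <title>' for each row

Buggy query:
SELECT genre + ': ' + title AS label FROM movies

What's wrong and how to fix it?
Bug: SQLite uses || for string concatenation; + coerces text to numbers (yielding 0)

Fix: Replace + with || to concatenate text

Corrected query:
SELECT genre || ': ' || title AS label FROM movies

Result:
label              
-------------------
Animation: WALL-E  
Horror: Alien      
Horror: Alien      
Animation: Up      
Horror: Scream     
Horror: Scream     
Horror: Scream     
Horror: The Shining
Horror: Hereditary 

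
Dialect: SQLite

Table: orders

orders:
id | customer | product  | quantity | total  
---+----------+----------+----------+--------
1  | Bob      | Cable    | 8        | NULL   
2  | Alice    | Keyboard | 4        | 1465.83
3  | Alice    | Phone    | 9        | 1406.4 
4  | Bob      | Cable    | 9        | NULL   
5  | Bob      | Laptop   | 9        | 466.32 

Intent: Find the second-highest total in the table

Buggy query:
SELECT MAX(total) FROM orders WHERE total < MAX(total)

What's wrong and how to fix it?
Bug: MAX(total) on the right of the comparison is an aggregate-in-WHERE error

Fix: Put the inner MAX in a scalar subquery

Corrected query:
SELECT MAX(total) FROM orders WHERE total < (SELECT MAX(total) FROM orders)

Result:
MAX(total)
----------
1406.4    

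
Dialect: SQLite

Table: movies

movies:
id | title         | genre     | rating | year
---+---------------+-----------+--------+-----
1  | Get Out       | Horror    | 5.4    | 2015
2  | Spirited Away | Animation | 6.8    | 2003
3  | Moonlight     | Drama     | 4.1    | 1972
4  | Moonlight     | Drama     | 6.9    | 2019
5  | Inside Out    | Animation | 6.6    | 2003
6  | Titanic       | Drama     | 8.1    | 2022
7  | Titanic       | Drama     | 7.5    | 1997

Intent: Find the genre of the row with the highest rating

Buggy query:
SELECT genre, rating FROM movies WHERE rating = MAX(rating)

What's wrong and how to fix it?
Bug: MAX(rating) is an aggregate and cannot be used directly in WHERE

Fix: Use a subquery: WHERE rating = (SELECT MAX(rating) FROM movies)

Corrected query:
SELECT genre, rating FROM movies WHERE rating = (SELECT MAX(rating) FROM movies)

Result:
genre | rating
------+-------
Drama | 8.1   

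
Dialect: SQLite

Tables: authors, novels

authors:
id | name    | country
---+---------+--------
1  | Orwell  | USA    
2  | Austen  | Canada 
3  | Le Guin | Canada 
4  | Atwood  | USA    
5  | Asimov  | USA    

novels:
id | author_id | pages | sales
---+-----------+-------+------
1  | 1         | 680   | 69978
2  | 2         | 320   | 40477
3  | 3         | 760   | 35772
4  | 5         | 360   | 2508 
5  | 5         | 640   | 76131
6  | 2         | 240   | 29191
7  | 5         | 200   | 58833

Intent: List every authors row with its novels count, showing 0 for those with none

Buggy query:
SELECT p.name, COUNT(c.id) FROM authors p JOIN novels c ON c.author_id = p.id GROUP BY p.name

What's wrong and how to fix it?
Bug: An inner join excludes parents with zero children

Fix: Use LEFT JOIN so parents without children still appear (COUNT(c.id) gives 0)

Corrected query:
SELECT p.name, COUNT(c.id) FROM authors p LEFT JOIN novels c ON c.author_id = p.id GROUP BY p.name

Result:
name    | COUNT(c.id)
--------+------------
Asimov  | 3          
Atwood  | 0          
Austen  | 2          
Le Guin | 1          
Orwell  | 1          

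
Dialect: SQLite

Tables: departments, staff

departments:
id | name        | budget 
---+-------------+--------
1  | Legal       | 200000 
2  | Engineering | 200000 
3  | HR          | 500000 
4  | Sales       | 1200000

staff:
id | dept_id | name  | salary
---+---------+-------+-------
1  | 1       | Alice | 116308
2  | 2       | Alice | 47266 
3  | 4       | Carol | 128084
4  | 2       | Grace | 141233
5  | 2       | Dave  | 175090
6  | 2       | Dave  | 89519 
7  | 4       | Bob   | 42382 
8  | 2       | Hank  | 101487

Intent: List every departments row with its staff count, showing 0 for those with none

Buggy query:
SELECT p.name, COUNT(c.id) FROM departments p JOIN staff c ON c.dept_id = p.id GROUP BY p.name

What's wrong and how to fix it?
Bug: INNER JOIN drops departments rows that have no matching staff rows

Fix: Switch to LEFT JOIN to retain unmatched parent rows

Corrected query:
SELECT p.name, COUNT(c.id) FROM departments p LEFT JOIN staff c ON c.dept_id = p.id GROUP BY p.name

Result:
name        | COUNT(c.id)
------------+------------
Engineering | 5          
HR          | 0          
Legal       | 1          
Sales       | 2          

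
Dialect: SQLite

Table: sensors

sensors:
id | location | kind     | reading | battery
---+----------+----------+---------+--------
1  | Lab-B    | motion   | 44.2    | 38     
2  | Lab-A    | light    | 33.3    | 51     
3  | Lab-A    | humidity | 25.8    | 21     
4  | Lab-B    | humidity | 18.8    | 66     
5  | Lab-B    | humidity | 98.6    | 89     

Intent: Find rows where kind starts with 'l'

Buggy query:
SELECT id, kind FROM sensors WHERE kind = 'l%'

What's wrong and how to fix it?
Bug: Wildcards only work with LIKE; '=' treats '%' as a literal character

Fix: Use LIKE for wildcard pattern matching

Corrected query:
SELECT id, kind FROM sensors WHERE kind LIKE 'l%'

Result:
id | kind 
---+------
2  | light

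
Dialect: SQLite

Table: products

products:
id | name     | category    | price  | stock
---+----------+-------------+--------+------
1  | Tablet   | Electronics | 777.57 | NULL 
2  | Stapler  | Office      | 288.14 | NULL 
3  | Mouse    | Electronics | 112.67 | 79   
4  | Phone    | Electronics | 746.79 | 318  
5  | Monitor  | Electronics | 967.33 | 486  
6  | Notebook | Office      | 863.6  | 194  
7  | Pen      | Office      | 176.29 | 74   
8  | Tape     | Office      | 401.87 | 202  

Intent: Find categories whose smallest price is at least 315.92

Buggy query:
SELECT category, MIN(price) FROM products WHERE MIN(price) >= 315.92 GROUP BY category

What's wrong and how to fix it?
Bug: Aggregates like MIN are computed per group after WHERE runs

Fix: Replace WHERE with HAVING after the GROUP BY

Corrected query:
SELECT category, MIN(price) FROM products GROUP BY category HAVING MIN(price) >= 315.92

Result:
(no rows)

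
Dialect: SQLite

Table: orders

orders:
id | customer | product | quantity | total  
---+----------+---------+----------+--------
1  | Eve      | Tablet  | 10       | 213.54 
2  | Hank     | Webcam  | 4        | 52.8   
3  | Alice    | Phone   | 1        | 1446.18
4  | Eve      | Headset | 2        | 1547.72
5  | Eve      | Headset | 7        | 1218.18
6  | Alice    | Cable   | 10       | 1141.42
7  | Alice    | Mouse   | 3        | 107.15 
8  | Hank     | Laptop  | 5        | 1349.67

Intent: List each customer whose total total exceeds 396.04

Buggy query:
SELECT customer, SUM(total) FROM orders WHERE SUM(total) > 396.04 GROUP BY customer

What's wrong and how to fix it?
Bug: SUM(total) is an aggregate, but WHERE filters rows before aggregation

Fix: Move the aggregate condition to a HAVING clause

Corrected query:
SELECT customer, SUM(total) FROM orders GROUP BY customer HAVING SUM(total) > 396.04

Result:
customer | SUM(total)
---------+-----------
Alice    | 2694.75   
Eve      | 2979.44   
Hank     | 1402.47   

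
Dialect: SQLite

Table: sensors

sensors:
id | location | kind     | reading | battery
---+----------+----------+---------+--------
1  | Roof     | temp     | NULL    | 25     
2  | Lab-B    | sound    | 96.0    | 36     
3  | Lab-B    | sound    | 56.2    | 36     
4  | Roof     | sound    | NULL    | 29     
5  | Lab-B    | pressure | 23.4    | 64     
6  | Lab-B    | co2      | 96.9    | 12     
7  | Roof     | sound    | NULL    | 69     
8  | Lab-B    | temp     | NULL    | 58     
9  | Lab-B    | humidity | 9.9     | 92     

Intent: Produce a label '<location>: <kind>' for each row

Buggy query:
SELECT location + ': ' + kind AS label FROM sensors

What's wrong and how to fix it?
Bug: '+' is numeric addition; on text columns SQLite converts them to 0 instead of concatenating

Fix: Replace + with || to concatenate text

Corrected query:
SELECT location || ': ' || kind AS label FROM sensors

Result:
label          
---------------
Roof: temp     
Lab-B: sound   
Lab-B: sound   
Roof: sound    
Lab-B: pressure
Lab-B: co2     
Roof: sound    
Lab-B: temp    
Lab-B: humidity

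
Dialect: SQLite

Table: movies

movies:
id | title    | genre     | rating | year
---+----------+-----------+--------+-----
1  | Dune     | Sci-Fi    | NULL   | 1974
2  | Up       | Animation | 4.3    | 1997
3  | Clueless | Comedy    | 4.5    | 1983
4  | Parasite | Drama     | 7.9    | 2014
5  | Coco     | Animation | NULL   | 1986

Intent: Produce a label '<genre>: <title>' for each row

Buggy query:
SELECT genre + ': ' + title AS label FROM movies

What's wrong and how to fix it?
Bug: '+' is numeric addition; on text columns SQLite converts them to 0 instead of concatenating

Fix: Use the || operator for string concatenation

Corrected query:
SELECT genre || ': ' || title AS label FROM movies

Result:
label           
----------------
Sci-Fi: Dune    
Animation: Up   
Comedy: Clueless
Drama: Parasite 
Animation: Coco 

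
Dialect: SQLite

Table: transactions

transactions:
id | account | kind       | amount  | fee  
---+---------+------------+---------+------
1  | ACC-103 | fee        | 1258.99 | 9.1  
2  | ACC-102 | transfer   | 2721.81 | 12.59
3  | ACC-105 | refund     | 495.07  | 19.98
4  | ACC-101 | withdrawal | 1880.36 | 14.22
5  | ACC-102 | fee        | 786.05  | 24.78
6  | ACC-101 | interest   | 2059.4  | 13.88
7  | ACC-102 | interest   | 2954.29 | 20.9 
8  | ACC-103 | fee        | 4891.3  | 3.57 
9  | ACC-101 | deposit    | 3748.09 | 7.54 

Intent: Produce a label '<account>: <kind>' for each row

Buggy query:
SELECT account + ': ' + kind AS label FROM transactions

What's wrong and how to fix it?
Bug: '+' is numeric addition; on text columns SQLite converts them to 0 instead of concatenating

Fix: Use the || operator for string concatenation

Corrected query:
SELECT account || ': ' || kind AS label FROM transactions

Result:
label              
-------------------
ACC-103: fee       
ACC-102: transfer  
ACC-105: refund    
ACC-101: withdrawal
ACC-102: fee       
ACC-101: interest  
ACC-102: interest  
ACC-103: fee       
ACC-101: deposit   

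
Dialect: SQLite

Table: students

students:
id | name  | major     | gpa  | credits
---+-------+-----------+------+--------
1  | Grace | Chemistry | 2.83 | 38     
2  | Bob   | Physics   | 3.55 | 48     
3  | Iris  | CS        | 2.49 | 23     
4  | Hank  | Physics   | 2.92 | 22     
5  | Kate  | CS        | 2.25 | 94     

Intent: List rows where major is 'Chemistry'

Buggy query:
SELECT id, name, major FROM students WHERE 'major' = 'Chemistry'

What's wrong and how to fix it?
Bug: 'major' in single quotes is a string literal, not the column; the comparison is literal-vs-literal and never true

Fix: Remove the quotes around the column name (or use double quotes for an identifier)

Corrected query:
SELECT id, name, major FROM students WHERE major = 'Chemistry'

Result:
id | name  | major    
---+-------+----------
1  | Grace | Chemistry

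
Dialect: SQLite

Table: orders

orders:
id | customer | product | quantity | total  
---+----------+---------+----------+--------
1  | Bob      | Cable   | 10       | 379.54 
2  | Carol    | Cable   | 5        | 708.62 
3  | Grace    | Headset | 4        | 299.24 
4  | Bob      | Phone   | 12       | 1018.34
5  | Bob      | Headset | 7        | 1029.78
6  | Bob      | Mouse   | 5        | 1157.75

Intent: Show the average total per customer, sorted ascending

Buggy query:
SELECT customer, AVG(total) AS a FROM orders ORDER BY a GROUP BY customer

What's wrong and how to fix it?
Bug: GROUP BY must precede ORDER BY

Fix: Reorder: SELECT … FROM … GROUP BY … ORDER BY …

Corrected query:
SELECT customer, AVG(total) AS a FROM orders GROUP BY customer ORDER BY a

Result:
customer | a       
---------+---------
Grace    | 299.24  
Carol    | 708.62  
Bob      | 896.3525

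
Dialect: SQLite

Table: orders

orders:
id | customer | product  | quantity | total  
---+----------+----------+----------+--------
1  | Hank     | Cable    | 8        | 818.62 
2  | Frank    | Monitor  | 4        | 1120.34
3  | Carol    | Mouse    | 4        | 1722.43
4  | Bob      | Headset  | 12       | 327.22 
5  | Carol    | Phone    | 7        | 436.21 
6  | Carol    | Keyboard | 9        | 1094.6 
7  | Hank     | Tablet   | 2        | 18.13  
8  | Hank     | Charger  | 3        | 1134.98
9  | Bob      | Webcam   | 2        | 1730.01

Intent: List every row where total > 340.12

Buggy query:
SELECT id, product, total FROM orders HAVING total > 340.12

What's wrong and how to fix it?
Bug: This is a non-aggregate query (no GROUP BY, no aggregates), so in SQLite the HAVING clause is invalid here; a row-level condition belongs in WHERE

Fix: Use WHERE for row-level filtering

Corrected query:
SELECT id, product, total FROM orders WHERE total > 340.12

Result:
id | product  | total  
---+----------+--------
1  | Cable    | 818.62 
2  | Monitor  | 1120.34
3  | Mouse    | 1722.43
5  | Phone    | 436.21 
6  | Keyboard | 1094.6 
8  | Charger  | 1134.98
9  | Webcam   | 1730.01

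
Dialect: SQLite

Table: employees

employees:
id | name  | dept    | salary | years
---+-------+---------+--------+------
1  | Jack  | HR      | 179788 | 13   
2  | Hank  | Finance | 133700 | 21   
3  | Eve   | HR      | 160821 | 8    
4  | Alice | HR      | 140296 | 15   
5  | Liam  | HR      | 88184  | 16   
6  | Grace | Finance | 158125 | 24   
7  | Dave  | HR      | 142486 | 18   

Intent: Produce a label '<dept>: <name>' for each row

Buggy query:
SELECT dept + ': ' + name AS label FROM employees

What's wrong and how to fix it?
Bug: '+' is numeric addition; on text columns SQLite converts them to 0 instead of concatenating

Fix: Use the || operator for string concatenation

Corrected query:
SELECT dept || ': ' || name AS label FROM employees

Result:
label         
--------------
HR: Jack      
Finance: Hank 
HR: Eve       
HR: Alice     
HR: Liam      
Finance: Grace
HR: Dave      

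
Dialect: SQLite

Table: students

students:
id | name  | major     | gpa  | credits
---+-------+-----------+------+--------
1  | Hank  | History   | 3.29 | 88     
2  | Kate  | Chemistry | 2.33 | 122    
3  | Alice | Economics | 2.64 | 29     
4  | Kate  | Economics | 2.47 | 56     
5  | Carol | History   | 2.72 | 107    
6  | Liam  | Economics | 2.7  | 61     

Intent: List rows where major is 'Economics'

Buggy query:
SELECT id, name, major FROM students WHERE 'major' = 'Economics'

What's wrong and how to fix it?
Bug: Single quotes denote string literals in SQL; the column name is being compared as a constant string

Fix: Remove the quotes around the column name (or use double quotes for an identifier)

Corrected query:
SELECT id, name, major FROM students WHERE major = 'Economics'

Result:
id | name  | major    
---+-------+----------
3  | Alice | Economics
4  | Kate  | Economics
6  | Liam  | Economics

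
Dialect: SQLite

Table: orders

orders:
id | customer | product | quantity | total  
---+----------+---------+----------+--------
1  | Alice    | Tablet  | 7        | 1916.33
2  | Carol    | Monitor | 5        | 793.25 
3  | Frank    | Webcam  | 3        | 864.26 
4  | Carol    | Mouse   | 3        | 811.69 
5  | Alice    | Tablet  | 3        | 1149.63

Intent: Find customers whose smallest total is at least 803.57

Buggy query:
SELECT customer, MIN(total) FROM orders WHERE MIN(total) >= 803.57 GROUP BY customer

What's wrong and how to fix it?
Bug: Aggregates like MIN are computed per group after WHERE runs

Fix: Replace WHERE with HAVING after the GROUP BY

Corrected query:
SELECT customer, MIN(total) FROM orders GROUP BY customer HAVING MIN(total) >= 803.57

Result:
customer | MIN(total)
---------+-----------
Alice    | 1149.63   
Frank    | 864.26    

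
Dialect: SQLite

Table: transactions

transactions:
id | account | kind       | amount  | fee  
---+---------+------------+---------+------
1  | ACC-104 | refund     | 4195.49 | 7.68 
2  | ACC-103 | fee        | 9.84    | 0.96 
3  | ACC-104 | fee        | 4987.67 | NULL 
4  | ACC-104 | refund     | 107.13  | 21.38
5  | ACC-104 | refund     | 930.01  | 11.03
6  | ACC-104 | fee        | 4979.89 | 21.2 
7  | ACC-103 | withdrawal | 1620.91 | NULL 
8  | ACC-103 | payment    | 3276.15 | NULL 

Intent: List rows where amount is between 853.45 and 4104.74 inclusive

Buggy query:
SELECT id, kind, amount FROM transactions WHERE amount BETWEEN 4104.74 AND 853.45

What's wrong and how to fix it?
Bug: The bounds are reversed; BETWEEN a AND b requires a <= b to match anything

Fix: Write BETWEEN 853.45 AND 4104.74

Corrected query:
SELECT id, kind, amount FROM transactions WHERE amount BETWEEN 853.45 AND 4104.74

Result:
id | kind       | amount 
---+------------+--------
5  | refund     | 930.01 
7  | withdrawal | 1620.91
8  | payment    | 3276.15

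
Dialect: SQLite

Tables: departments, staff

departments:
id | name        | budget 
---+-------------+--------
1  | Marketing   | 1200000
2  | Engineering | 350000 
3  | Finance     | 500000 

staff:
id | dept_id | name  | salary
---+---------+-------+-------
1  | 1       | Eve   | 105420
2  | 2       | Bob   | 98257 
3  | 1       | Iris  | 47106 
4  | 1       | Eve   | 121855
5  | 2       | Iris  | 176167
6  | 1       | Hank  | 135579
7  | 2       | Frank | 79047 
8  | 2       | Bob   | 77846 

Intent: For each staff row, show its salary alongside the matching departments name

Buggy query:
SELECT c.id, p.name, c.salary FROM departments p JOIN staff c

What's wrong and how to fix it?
Bug: Missing join condition: each staff row is matched to all departments rows instead of just its own

Fix: Add ON c.dept_id = p.id to the JOIN

Corrected query:
SELECT c.id, p.name, c.salary FROM departments p JOIN staff c ON c.dept_id = p.id

Result:
id | name        | salary
---+-------------+-------
1  | Marketing   | 105420
2  | Engineering | 98257 
3  | Marketing   | 47106 
4  | Marketing   | 121855
5  | Engineering | 176167
6  | Marketing   | 135579
7  | Engineering | 79047 
8  | Engineering | 77846 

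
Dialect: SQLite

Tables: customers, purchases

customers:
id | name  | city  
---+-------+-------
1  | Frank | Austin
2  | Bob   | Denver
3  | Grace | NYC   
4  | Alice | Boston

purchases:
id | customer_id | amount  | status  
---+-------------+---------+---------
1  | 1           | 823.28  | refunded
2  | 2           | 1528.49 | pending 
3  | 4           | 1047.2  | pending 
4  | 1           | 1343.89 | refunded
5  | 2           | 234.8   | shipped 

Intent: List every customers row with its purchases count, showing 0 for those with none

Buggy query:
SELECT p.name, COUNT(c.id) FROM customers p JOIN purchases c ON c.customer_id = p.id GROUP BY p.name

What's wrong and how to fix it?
Bug: An inner join excludes parents with zero children

Fix: Use LEFT JOIN so parents without children still appear (COUNT(c.id) gives 0)

Corrected query:
SELECT p.name, COUNT(c.id) FROM customers p LEFT JOIN purchases c ON c.customer_id = p.id GROUP BY p.name

Result:
name  | COUNT(c.id)
------+------------
Alice | 1          
Bob   | 2          
Frank | 2          
Grace | 0          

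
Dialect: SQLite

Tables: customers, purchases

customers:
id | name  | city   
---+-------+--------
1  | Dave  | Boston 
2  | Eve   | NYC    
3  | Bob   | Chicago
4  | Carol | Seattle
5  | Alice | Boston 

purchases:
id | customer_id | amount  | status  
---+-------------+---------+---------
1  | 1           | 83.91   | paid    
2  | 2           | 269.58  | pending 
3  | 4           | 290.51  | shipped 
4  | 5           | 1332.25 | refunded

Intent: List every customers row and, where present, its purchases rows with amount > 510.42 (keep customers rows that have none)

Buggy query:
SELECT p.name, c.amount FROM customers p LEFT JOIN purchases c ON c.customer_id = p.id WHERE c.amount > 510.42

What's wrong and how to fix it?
Bug: A WHERE condition on the right-hand table after LEFT JOIN drops unmatched parents

Fix: Put 'c.amount > 510.42' in the JOIN's ON clause instead of WHERE

Corrected query:
SELECT p.name, c.amount FROM customers p LEFT JOIN purchases c ON c.customer_id = p.id AND c.amount > 510.42

Result:
name  | amount 
------+--------
Dave  | NULL   
Eve   | NULL   
Bob   | NULL   
Carol | NULL   
Alice | 1332.25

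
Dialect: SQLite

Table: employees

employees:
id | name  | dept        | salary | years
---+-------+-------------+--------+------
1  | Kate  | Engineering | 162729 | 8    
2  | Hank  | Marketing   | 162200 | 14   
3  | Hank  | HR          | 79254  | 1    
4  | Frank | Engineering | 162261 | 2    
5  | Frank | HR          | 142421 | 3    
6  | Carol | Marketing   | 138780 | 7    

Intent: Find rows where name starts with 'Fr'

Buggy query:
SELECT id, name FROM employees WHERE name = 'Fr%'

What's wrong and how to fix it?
Bug: Wildcards only work with LIKE; '=' treats '%' as a literal character

Fix: Replace '=' with LIKE so 'Fr%' is treated as a pattern

Corrected query:
SELECT id, name FROM employees WHERE name LIKE 'Fr%'

Result:
id | name 
---+------
4  | Frank
5  | Frank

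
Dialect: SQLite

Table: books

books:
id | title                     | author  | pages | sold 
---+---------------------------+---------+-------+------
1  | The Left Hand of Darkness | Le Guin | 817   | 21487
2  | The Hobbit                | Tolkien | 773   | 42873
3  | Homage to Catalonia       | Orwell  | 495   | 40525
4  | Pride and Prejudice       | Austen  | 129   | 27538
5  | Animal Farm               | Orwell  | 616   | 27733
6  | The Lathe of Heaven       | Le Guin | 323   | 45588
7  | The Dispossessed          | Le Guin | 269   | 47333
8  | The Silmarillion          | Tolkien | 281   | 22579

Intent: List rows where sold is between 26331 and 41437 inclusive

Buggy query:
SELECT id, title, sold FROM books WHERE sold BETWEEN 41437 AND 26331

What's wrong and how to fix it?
Bug: The bounds are reversed; BETWEEN a AND b requires a <= b to match anything

Fix: Swap the bounds so the smaller value comes first

Corrected query:
SELECT id, title, sold FROM books WHERE sold BETWEEN 26331 AND 41437

Result:
id | title               | sold 
---+---------------------+------
3  | Homage to Catalonia | 40525
4  | Pride and Prejudice | 27538
5  | Animal Farm         | 27733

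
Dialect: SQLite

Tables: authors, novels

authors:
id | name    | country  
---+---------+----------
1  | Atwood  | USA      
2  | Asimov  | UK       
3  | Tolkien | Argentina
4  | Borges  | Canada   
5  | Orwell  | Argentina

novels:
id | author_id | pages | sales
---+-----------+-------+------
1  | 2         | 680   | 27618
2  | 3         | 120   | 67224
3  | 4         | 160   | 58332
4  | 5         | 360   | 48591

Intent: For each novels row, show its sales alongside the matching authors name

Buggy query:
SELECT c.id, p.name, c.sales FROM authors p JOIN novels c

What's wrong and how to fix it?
Bug: Missing join condition: each novels row is matched to all authors rows instead of just its own

Fix: Specify the join condition linking the foreign key to the parent id

Corrected query:
SELECT c.id, p.name, c.sales FROM authors p JOIN novels c ON c.author_id = p.id

Result:
id | name    | sales
---+---------+------
1  | Asimov  | 27618
2  | Tolkien | 67224
3  | Borges  | 58332
4  | Orwell  | 48591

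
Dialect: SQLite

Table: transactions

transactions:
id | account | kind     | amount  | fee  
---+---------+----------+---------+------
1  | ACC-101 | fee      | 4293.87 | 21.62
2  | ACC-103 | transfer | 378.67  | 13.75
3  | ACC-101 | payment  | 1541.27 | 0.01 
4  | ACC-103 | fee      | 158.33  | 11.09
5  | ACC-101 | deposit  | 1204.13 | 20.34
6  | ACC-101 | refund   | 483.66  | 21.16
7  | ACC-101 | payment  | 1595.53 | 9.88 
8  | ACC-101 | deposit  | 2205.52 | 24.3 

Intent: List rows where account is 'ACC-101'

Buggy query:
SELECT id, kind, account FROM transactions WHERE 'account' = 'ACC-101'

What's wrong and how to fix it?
Bug: Single quotes denote string literals in SQL; the column name is being compared as a constant string

Fix: Reference the column as account without single quotes

Corrected query:
SELECT id, kind, account FROM transactions WHERE account = 'ACC-101'

Result:
id | kind    | account
---+---------+--------
1  | fee     | ACC-101
3  | payment | ACC-101
5  | deposit | ACC-101
6  | refund  | ACC-101
7  | payment | ACC-101
8  | deposit | ACC-101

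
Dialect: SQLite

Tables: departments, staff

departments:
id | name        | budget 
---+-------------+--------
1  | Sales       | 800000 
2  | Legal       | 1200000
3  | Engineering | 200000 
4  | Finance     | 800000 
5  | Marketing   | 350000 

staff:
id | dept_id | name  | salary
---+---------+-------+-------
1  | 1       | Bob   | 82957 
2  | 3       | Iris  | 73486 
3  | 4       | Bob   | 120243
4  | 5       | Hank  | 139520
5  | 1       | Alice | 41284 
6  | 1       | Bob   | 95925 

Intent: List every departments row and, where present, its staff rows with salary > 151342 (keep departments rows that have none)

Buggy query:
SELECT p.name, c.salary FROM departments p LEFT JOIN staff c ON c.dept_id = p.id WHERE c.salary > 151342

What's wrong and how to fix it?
Bug: A WHERE condition on the right-hand table after LEFT JOIN drops unmatched parents

Fix: Put 'c.salary > 151342' in the JOIN's ON clause instead of WHERE

Corrected query:
SELECT p.name, c.salary FROM departments p LEFT JOIN staff c ON c.dept_id = p.id AND c.salary > 151342

Result:
name        | salary
------------+-------
Sales       | NULL  
Legal       | NULL  
Engineering | NULL  
Finance     | NULL  
Marketing   | NULL  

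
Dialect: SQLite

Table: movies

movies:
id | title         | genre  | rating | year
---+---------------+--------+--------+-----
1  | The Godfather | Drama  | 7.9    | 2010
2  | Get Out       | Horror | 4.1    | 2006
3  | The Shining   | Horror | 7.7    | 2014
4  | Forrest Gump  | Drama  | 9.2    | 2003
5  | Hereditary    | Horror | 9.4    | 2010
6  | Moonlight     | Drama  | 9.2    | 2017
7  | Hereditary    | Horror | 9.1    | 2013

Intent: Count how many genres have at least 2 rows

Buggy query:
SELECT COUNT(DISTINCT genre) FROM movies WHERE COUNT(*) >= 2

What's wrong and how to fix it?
Bug: COUNT(*) cannot appear in WHERE; the per-group count doesn't exist yet

Fix: Use a subquery that GROUPs and filters with HAVING, then count its rows

Corrected query:
SELECT COUNT(*) FROM (SELECT genre FROM movies GROUP BY genre HAVING COUNT(*) >= 2)

Result:
COUNT(*)
--------
2       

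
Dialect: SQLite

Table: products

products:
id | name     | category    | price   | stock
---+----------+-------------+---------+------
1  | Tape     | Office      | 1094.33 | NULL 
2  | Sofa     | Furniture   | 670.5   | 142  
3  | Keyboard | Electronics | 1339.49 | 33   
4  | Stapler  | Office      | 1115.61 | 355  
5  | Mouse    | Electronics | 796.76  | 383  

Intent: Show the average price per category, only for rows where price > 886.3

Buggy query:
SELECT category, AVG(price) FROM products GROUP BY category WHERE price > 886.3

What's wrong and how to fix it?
Bug: WHERE cannot follow GROUP BY

Fix: Place WHERE between FROM and GROUP BY

Corrected query:
SELECT category, AVG(price) FROM products WHERE price > 886.3 GROUP BY category

Result:
category    | AVG(price)
------------+-----------
Electronics | 1339.49   
Office      | 1104.97   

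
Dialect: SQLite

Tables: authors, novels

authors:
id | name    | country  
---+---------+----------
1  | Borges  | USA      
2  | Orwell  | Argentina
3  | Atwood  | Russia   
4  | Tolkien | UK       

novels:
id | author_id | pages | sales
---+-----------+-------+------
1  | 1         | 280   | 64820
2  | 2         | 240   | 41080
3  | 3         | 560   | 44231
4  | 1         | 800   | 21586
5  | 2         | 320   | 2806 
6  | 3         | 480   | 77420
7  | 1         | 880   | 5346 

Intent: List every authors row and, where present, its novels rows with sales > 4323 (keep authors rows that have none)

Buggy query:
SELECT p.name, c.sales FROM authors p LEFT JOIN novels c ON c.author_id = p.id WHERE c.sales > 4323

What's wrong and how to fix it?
Bug: Filtering c.sales in WHERE discards the NULL rows produced by LEFT JOIN, turning it into an inner join

Fix: Put 'c.sales > 4323' in the JOIN's ON clause instead of WHERE

Corrected query:
SELECT p.name, c.sales FROM authors p LEFT JOIN novels c ON c.author_id = p.id AND c.sales > 4323

Result:
name    | sales
--------+------
Borges  | 5346 
Borges  | 21586
Borges  | 64820
Orwell  | 41080
Atwood  | 44231
Atwood  | 77420
Tolkien | NULL 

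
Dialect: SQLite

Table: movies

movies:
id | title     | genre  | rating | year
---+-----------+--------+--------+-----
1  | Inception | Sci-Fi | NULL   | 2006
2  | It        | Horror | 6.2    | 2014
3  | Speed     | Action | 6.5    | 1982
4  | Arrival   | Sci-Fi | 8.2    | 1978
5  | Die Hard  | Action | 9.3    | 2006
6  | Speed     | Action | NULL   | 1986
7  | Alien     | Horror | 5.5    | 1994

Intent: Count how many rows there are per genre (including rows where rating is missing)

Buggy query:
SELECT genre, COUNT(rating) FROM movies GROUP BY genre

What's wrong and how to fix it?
Bug: COUNT(rating) skips NULLs, so groups with missing rating are undercounted

Fix: Replace COUNT(rating) with COUNT(*)

Corrected query:
SELECT genre, COUNT(*) FROM movies GROUP BY genre

Result:
genre  | COUNT(*)
-------+---------
Action | 3       
Horror | 2       
Sci-Fi | 2       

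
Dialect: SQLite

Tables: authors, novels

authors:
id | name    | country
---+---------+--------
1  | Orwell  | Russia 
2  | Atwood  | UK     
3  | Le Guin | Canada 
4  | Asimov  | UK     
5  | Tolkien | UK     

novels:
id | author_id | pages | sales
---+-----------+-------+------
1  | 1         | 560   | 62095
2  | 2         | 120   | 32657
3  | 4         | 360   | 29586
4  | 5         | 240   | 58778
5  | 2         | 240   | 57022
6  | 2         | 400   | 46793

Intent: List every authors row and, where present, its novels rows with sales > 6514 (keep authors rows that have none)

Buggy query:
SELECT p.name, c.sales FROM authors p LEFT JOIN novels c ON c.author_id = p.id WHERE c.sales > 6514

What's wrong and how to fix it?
Bug: Filtering c.sales in WHERE discards the NULL rows produced by LEFT JOIN, turning it into an inner join

Fix: Move the right-table condition into the ON clause so unmatched parents are kept

Corrected query:
SELECT p.name, c.sales FROM authors p LEFT JOIN novels c ON c.author_id = p.id AND c.sales > 6514

Result:
name    | sales
--------+------
Orwell  | 62095
Atwood  | 32657
Atwood  | 46793
Atwood  | 57022
Le Guin | NULL 
Asimov  | 29586
Tolkien | 58778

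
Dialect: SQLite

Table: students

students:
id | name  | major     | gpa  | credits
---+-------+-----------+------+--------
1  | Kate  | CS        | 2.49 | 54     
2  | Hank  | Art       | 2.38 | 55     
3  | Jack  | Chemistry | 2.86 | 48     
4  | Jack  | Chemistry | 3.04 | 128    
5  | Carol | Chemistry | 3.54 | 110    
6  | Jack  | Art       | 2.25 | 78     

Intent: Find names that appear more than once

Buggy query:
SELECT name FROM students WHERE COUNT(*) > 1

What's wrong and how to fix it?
Bug: WHERE can't reference COUNT(*); aggregates are computed after WHERE

Fix: Group first, then use HAVING for the count condition

Corrected query:
SELECT name FROM students GROUP BY name HAVING COUNT(*) > 1

Result:
name
----
Jack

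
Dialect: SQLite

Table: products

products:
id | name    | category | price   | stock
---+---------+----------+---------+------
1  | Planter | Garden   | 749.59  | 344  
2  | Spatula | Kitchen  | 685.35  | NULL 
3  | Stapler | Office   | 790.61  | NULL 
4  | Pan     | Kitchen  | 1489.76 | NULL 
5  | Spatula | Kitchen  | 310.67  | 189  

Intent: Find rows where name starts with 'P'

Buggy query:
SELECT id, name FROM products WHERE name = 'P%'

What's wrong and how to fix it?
Bug: '=' compares the literal string including the % character; pattern matching needs LIKE

Fix: Use LIKE for wildcard pattern matching

Corrected query:
SELECT id, name FROM products WHERE name LIKE 'P%'

Result:
id | name   
---+--------
1  | Planter
4  | Pan    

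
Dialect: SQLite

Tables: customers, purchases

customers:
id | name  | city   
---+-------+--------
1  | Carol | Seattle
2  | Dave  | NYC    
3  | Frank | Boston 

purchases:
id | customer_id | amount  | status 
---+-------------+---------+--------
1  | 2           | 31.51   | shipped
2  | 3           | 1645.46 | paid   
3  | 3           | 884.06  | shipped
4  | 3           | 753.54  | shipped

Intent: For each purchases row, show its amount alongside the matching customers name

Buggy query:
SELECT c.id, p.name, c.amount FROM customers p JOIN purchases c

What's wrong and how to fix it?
Bug: Missing join condition: each purchases row is matched to all customers rows instead of just its own

Fix: Add ON c.customer_id = p.id to the JOIN

Corrected query:
SELECT c.id, p.name, c.amount FROM customers p JOIN purchases c ON c.customer_id = p.id

Result:
id | name  | amount 
---+-------+--------
1  | Dave  | 31.51  
2  | Frank | 1645.46
3  | Frank | 884.06 
4  | Frank | 753.54 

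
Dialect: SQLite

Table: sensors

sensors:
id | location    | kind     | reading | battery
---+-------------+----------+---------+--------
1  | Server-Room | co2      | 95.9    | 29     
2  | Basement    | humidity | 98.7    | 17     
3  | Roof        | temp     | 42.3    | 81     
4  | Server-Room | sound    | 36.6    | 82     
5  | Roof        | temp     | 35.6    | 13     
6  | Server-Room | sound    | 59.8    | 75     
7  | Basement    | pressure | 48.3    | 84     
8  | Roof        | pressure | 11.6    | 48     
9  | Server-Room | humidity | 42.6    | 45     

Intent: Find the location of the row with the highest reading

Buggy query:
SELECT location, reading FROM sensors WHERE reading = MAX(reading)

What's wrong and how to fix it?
Bug: MAX(reading) is an aggregate and cannot be used directly in WHERE

Fix: Use a subquery: WHERE reading = (SELECT MAX(reading) FROM sensors)

Corrected query:
SELECT location, reading FROM sensors WHERE reading = (SELECT MAX(reading) FROM sensors)

Result:
location | reading
---------+--------
Basement | 98.7   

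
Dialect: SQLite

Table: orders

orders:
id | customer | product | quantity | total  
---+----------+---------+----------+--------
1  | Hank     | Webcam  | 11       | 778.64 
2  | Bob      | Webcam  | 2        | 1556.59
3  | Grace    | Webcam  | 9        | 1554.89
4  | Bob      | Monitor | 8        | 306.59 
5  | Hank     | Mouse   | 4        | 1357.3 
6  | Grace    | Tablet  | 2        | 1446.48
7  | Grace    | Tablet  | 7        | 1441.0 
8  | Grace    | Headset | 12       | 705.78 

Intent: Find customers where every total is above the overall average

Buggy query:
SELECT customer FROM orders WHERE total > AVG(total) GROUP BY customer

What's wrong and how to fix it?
Bug: AVG() is an aggregate; it can't sit directly in WHERE

Fix: Compute the overall average in a scalar subquery and compare each group's MIN against it in HAVING

Corrected query:
SELECT customer FROM orders GROUP BY customer HAVING MIN(total) > (SELECT AVG(total) FROM orders)

Result:
(no rows)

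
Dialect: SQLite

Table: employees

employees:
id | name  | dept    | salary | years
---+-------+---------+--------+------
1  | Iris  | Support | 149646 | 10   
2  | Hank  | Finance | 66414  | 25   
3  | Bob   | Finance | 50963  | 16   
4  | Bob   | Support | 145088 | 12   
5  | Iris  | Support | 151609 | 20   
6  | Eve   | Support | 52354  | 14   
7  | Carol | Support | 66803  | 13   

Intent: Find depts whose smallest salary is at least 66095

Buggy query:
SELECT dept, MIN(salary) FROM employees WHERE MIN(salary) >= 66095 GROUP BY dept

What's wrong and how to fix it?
Bug: MIN() in WHERE is a misuse of aggregate

Fix: Replace WHERE with HAVING after the GROUP BY

Corrected query:
SELECT dept, MIN(salary) FROM employees GROUP BY dept HAVING MIN(salary) >= 66095

Result:
(no rows)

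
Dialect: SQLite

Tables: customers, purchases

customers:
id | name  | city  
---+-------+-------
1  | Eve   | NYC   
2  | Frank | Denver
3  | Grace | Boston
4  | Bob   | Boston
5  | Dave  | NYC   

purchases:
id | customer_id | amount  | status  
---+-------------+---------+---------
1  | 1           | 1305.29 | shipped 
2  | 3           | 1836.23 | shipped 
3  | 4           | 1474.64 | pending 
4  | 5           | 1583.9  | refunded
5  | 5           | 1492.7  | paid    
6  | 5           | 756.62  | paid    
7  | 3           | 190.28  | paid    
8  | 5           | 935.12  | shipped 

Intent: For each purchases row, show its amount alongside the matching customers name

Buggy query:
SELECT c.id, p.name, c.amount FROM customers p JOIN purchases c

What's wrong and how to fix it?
Bug: Missing join condition: each purchases row is matched to all customers rows instead of just its own

Fix: Specify the join condition linking the foreign key to the parent id

Corrected query:
SELECT c.id, p.name, c.amount FROM customers p JOIN purchases c ON c.customer_id = p.id

Result:
id | name  | amount 
---+-------+--------
1  | Eve   | 1305.29
2  | Grace | 1836.23
3  | Bob   | 1474.64
4  | Dave  | 1583.9 
5  | Dave  | 1492.7 
6  | Dave  | 756.62 
7  | Grace | 190.28 
8  | Dave  | 935.12 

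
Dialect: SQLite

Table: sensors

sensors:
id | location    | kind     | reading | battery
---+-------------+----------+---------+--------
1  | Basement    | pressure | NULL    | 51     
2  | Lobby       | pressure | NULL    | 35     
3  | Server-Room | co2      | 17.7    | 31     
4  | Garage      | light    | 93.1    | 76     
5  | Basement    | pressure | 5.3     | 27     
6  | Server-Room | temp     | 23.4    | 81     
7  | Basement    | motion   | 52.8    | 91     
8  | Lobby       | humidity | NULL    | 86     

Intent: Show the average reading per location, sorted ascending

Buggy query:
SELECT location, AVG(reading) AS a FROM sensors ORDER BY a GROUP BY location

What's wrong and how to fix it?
Bug: GROUP BY must precede ORDER BY

Fix: Reorder: SELECT … FROM … GROUP BY … ORDER BY …

Corrected query:
SELECT location, AVG(reading) AS a FROM sensors GROUP BY location ORDER BY a

Result:
location    | a    
------------+------
Lobby       | NULL 
Server-Room | 20.55
Basement    | 29.05
Garage      | 93.1 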